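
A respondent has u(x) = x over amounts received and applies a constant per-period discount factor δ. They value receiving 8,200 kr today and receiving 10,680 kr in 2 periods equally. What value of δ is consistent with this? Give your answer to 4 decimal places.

Indifference means u(8200) = δ^2 · u(10680), so δ^2 = u(8200)/u(10680).
With u(x) = x: δ^2 = 8200/10680 = 0.76779.
Hence δ = (0.76779)^(1/2) = 0.876236.

δ ≈ 0.8762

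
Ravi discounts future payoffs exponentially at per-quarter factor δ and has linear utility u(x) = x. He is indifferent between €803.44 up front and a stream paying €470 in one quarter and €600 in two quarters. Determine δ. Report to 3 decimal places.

The stream is worth 470δ + 600δ² today, so 470δ + 600δ² = 803.44.
Rearranged: 600δ² + 470δ − 803.44 = 0.
By the quadratic formula (taking the positive root), δ = (−470 + √2149156.00) / 1200 ≈ 0.830.

δ ≈ 0.830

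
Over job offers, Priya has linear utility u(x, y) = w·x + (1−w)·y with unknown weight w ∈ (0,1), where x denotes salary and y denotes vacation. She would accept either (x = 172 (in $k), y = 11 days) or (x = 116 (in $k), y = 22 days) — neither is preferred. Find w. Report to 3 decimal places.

w = 0.164

Equating utilities: w·172 + (1−w)·11 = w·116 + (1−w)·22.
Rearranging, 56·w − 11·(1−w) = 0.
Hence w = 11/(56+11) = 11/67 = 0.164.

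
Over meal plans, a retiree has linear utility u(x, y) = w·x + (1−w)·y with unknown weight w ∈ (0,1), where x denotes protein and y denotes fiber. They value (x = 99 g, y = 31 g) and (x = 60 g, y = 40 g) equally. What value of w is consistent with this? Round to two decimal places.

u(99,31) = u(60,40) means w·99 + (1−w)·31 = w·60 + (1−w)·40.
Collecting terms: w·39 = (1−w)·9.
Hence w = 9/(39+9) = 9/48 = 0.19.

w = 0.19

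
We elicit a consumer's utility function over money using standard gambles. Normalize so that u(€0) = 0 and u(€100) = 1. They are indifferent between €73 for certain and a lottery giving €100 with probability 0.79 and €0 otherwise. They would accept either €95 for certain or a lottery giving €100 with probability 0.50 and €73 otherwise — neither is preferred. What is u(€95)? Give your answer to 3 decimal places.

From the first indifference, u(€73) = 0.79·u(€100) + 0.21·u(€0) = 0.79·1 + 0.21·0 = 0.79.
Then u(€95) = 0.50·u(€100) + 0.50·u(€73) = 0.50·1.00 + 0.50·0.79 = 0.8950.

0.895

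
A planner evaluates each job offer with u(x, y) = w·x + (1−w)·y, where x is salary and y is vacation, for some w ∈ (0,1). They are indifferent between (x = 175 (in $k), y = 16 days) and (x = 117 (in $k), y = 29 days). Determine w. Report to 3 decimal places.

u(175,16) = u(117,29) means w·175 + (1−w)·16 = w·117 + (1−w)·29.
Collecting terms: w·58 = (1−w)·13.
Hence w = 13/(58+13) = 13/71 = 0.183.

w = 0.183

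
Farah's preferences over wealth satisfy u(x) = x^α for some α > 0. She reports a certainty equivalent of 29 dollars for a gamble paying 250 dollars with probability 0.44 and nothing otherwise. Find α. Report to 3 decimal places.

Since u(0) = 0, the lottery's EU is 0.44·250^α.
Setting u(29) equal to that: 29^α = 0.44·250^α ⇒ (29/250)^α = 0.44.
Taking logs: α·ln(29/250) = ln(0.44), so α = -0.820981 / -2.154165 ≈ 0.381.

α ≈ 0.381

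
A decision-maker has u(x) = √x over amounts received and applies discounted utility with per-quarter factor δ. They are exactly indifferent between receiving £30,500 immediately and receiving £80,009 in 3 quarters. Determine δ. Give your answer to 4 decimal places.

δ ≈ 0.8515

Indifference means u(30500) = δ^3 · u(80009), so δ^3 = u(30500)/u(80009).
Since u(x) = √x, δ^3 = √(30500/80009) = 0.61742.
Taking the cube root: δ = 0.61742^(1/3) ≈ 0.8515.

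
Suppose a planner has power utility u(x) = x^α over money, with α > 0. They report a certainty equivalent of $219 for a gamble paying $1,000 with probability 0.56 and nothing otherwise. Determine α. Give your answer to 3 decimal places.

The lottery's expected utility is 0.56·u(1000) + 0.44·u(0) = 0.56·1000^α (since u(0) = 0 for α > 0).
Indifference: 219^α = 0.56·1000^α, so (219/1000)^α = 0.56.
Take logs: α = ln 0.56 / ln(219/1000) ≈ 0.38179.

α ≈ 0.382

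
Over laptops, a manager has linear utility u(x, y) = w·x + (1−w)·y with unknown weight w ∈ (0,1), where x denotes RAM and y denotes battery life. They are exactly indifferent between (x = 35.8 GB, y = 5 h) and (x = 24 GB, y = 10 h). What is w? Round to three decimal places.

Equating utilities: w·35.8 + (1−w)·5 = w·24 + (1−w)·10.
w·(35.8−24) = (1−w)·(10−5), i.e. w·11.8 = (1−w)·5.
Hence w = 5/(11.8+5) = 5/16.8 = 0.298.

w = 0.298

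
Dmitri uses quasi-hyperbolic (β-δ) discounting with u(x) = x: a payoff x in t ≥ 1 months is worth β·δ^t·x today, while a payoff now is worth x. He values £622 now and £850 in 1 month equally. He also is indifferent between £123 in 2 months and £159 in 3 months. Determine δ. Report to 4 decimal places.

From the later pair, β·δ^2·123 = β·δ^3·159; dividing through, δ = 123/159 = 0.77358.

δ ≈ 0.7736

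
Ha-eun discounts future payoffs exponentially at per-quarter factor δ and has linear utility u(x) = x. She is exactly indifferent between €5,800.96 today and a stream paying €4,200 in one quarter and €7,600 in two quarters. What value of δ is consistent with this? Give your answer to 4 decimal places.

Equating present values: 5800.96 = 4200δ + 7600δ².
Rearranged: 7600δ² + 4200δ − 5800.96 = 0.
By the quadratic formula (taking the positive root), δ = (−4200 + √193989184.00) / 15200 ≈ 0.6400.

δ ≈ 0.6400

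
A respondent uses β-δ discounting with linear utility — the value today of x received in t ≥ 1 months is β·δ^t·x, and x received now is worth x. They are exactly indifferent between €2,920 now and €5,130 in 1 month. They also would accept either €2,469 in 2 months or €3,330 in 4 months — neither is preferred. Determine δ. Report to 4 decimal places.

δ ≈ 0.8611

Both payoffs in the second observation are in the future, so β drops out: δ^2·2469 = δ^4·3330 ⇒ δ^2 = 2469/3330 = 0.74144, so δ = 0.86107.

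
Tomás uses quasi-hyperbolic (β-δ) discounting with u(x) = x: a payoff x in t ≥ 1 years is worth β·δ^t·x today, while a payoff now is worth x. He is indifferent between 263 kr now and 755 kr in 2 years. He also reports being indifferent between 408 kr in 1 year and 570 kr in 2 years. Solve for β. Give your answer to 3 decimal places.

Both payoffs in the second observation are in the future, so β drops out: δ^1·408 = δ^2·570 ⇒ δ = 408/570 = 0.71579.
Now use the now-vs-future pair: 263 = β·δ^2·755 gives β = 263/(0.51235·755) ≈ 0.680.

β ≈ 0.680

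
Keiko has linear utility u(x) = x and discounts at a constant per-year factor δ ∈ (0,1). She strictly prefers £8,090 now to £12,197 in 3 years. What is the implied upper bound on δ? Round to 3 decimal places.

Under u(x) = x this choice says 8090 > δ^3·12197.
Dividing by 12197: δ^3 < 0.66328. Both sides are positive, so the cube root keeps the direction.
δ < 0.66328^(1/3) = 0.872.

δ < 0.872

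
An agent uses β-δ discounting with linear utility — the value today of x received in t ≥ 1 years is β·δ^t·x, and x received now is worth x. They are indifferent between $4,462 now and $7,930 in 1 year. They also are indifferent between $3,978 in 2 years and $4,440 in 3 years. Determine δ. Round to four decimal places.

From the later pair, β·δ^2·3978 = β·δ^3·4440; dividing through, δ = 3978/4440 = 0.89595.

δ ≈ 0.8959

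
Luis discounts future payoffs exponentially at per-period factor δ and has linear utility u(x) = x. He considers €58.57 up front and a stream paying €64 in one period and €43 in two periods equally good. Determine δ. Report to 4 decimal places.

δ ≈ 0.6400

Equating present values: 58.57 = 64δ + 43δ².
Rearranged: 43δ² + 64δ − 58.57 = 0.
By the quadratic formula (taking the positive root), δ = (−64 + √14170.04) / 86 ≈ 0.6400.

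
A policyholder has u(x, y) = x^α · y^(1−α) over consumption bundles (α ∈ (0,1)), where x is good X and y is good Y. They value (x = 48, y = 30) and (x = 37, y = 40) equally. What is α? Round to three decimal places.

Set the two utilities equal: 48^α·30^(1−α) = 37^α·40^(1−α).
(48/37)^α = (40/30)^(1−α); take logs: α·ln(48/37) = (1−α)·ln(40/30), i.e. α·0.260283 = (1−α)·0.287682.
With A = 0.260283 and B = 0.287682: α·A = (1−α)·B, so α = B/(A+B) = 0.287682/0.547965 ≈ 0.525.

α ≈ 0.525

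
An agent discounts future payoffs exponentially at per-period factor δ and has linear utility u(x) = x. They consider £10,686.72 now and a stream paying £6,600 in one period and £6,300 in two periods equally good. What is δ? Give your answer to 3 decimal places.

δ ≈ 0.880

The stream is worth 6600δ + 6300δ² today, so 6600δ + 6300δ² = 10686.72.
Rearranged: 6300δ² + 6600δ − 10686.72 = 0.
By the quadratic formula (taking the positive root), δ = (−6600 + √312865344.00) / 12600 ≈ 0.880.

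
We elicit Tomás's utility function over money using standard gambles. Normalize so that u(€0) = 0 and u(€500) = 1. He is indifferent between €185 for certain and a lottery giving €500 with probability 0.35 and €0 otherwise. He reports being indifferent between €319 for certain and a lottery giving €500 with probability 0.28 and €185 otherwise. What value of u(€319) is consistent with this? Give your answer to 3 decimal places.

First, u(€185) = 0.35·u(€500) + 0.65·u(€0) = 0.35.
The second indifference gives u(€319) = 0.28·u(€500) + 0.72·u(€185) = 0.28·1.00 + 0.72·0.35 = 0.5320.

0.532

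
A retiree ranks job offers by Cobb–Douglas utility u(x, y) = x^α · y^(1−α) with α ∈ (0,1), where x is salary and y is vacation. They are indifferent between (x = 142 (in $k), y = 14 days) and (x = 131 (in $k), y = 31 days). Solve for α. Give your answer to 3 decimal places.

The Cobb–Douglas utilities coincide, so 142^α·14^(1−α) = 131^α·31^(1−α).
(142/131)^α = (31/14)^(1−α); take logs: α·ln(142/131) = (1−α)·ln(31/14), i.e. α·0.080630 = (1−α)·0.794930.
Thus α·(0.875560) = 0.794930, so α = 0.794930/0.875560 ≈ 0.908.

α ≈ 0.908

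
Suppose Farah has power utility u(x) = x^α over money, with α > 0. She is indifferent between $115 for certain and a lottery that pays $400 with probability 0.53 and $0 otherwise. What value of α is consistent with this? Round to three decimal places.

Since u(0) = 0, the lottery's EU is 0.53·400^α.
Equating: 115^α = 0.53·400^α, i.e. 0.2875^α = 0.53.
α = ln(0.53) / ln(115/400) = -0.634878/-1.246532 ≈ 0.509.

α ≈ 0.509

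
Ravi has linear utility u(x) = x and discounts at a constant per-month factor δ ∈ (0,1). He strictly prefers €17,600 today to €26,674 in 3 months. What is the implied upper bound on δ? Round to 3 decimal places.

δ < 0.871

Under u(x) = x this choice says 17600 > δ^3·26674.
So δ^3 < 17600/26674 = 0.65982; taking the cube root of both positive sides preserves the inequality.
δ < 0.65982^(1/3) = 0.871.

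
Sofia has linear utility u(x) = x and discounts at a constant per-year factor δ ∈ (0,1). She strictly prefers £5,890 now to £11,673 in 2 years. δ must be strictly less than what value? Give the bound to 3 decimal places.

The preference means 5890 > δ^2·11673.
So δ^2 < 5890/11673 = 0.50458; taking the square root of both positive sides preserves the inequality.
δ < (5890/11673)^(1/2) ≈ 0.710.

δ < 0.710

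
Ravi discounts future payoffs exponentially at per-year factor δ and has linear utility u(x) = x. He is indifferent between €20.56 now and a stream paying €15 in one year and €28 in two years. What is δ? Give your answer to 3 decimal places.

Present value of the stream is 15·δ + 28·δ². Indifference gives 15δ + 28δ² = 20.56.
So 28δ² + 15δ − 20.56 = 0.
The positive root is δ = [−15 + √(15² + 4·28·20.56)] / (2·28) = (−15 + 50.276)/56 ≈ 0.630.

δ ≈ 0.630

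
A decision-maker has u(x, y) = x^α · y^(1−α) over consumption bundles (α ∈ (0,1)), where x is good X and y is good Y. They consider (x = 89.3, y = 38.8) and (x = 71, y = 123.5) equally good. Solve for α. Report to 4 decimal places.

α ≈ 0.8347

Set the two utilities equal: 89.3^α·38.8^(1−α) = 71^α·123.5^(1−α).
Taking logs: α·ln 89.3 + (1−α)·ln 38.8 = α·ln 71 + (1−α)·ln 123.5, i.e. α·0.2293216 = (1−α)·1.1578209.
So α/(1−α) = (1.1578209)/(0.2293216) = 5.0488960, and α = 5.0488960/6.0488960 ≈ 0.8347.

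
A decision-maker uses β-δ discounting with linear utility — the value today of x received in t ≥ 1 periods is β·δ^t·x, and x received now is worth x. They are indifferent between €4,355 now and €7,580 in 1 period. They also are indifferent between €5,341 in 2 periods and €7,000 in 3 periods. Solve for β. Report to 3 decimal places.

β ≈ 0.753

Both payoffs in the second observation are in the future, so β drops out: δ^2·5341 = δ^3·7000 ⇒ δ = 5341/7000 = 0.76300.
Now use the now-vs-future pair: 4355 = β·δ·7580 gives β = 4355/(0.76300·7580) ≈ 0.753.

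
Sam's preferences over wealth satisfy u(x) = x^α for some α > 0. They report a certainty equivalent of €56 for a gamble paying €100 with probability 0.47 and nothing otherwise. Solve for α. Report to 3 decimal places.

α ≈ 1.302

Since u(0) = 0, the lottery's EU is 0.47·100^α.
Indifference: 56^α = 0.47·100^α, so (56/100)^α = 0.47.
Taking logs: α·ln(56/100) = ln(0.47), so α = -0.755023 / -0.579818 ≈ 1.302.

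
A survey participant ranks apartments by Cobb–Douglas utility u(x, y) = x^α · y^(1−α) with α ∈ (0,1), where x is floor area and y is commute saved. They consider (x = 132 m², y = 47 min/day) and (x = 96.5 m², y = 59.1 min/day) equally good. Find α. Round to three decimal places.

Indifference: 132^α · 47^(1−α) = 96.5^α · 59.1^(1−α).
(132/96.5)^α = (59.1/47)^(1−α); take logs: α·ln(132/96.5) = (1−α)·ln(59.1/47), i.e. α·0.313259 = (1−α)·0.229083.
So α/(1−α) = (0.229083)/(0.313259) = 0.731289, and α = 0.731289/1.731289 ≈ 0.422.

α ≈ 0.422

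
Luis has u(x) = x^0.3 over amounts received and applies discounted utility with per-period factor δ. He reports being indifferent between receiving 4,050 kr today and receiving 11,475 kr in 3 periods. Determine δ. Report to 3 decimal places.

The payoff in 3 periods is discounted by δ^3, so u(4050) = δ^3·u(11475) and δ^3 = u(4050)/u(11475).
With u(x) = x^0.3: δ^3 = 4050^0.3/11475^0.3 = (4050/11475)^0.3 = 0.73166.
So δ = 0.73166^(1/3) ≈ 0.901.

δ ≈ 0.901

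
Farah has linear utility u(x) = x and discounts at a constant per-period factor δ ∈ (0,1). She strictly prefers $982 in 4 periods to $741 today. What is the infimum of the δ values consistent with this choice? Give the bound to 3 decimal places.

Under u(x) = x this choice says 741 < δ^4·982.
Dividing by 982: δ^4 > 0.75458. Both sides are positive, so the 4th root keeps the direction.
δ > 0.75458^(1/4) = 0.932.

δ > 0.932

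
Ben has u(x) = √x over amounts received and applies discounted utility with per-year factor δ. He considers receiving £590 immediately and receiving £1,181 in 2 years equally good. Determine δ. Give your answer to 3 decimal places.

The payoff in 2 years is discounted by δ^2, so u(590) = δ^2·u(1181) and δ^2 = u(590)/u(1181).
With u(x) = √x: δ^2 = √590/√1181 = √(590/1181) = 0.70681.
So δ = 0.70681^(1/2) ≈ 0.841.

δ ≈ 0.841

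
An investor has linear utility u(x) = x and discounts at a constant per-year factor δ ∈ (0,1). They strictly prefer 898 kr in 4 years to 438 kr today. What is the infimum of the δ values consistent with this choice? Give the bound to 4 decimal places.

δ > 0.8357

Under u(x) = x this choice says 438 < δ^4·898.
Hence δ^4 > 438/898 = 0.48775, and x ↦ x^(1/4) is increasing on (0,∞).
δ > 0.48775^(1/4) = 0.8357.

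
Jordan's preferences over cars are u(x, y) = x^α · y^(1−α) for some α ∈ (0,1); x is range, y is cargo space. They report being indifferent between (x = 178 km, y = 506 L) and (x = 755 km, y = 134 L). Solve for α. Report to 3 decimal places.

α ≈ 0.479

The Cobb–Douglas utilities coincide, so 178^α·506^(1−α) = 755^α·134^(1−α).
Rearrange to (178/755)^α = (134/506)^(1−α) and take logs: α·-1.444934 = (1−α)·-1.328697.
So α/(1−α) = (-1.328697)/(-1.444934) = 0.919555, and α = 0.919555/1.919555 ≈ 0.479.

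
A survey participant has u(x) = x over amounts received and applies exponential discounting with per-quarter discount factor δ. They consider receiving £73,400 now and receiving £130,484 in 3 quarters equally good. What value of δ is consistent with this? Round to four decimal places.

The payoff in 3 quarters is discounted by δ^3, so u(73400) = δ^3·u(130484) and δ^3 = u(73400)/u(130484).
With u(x) = x: δ^3 = 73400/130484 = 0.56252.
Hence δ = (0.56252)^(1/3) = 0.825492.

δ ≈ 0.8255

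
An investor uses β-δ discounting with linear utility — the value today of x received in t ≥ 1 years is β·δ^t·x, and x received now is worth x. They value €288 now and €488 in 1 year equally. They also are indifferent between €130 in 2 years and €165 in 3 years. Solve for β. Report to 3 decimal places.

From the later pair, β·δ^2·130 = β·δ^3·165; dividing through, δ = 130/165 = 0.78788.
Substituting δ into 288 = β·δ·488: β = 288/(384.485) ≈ 0.749.

β ≈ 0.749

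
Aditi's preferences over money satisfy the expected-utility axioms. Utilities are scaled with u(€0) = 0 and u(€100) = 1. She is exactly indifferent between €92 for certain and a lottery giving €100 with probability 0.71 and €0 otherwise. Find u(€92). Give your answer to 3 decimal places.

By the standard-gamble method, u(€92) is just the indifference probability on the best outcome: 0.71.

0.710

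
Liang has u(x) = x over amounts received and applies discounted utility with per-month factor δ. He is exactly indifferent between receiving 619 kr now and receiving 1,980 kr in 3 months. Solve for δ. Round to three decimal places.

δ ≈ 0.679

Equating discounted utilities: u(619) = δ^3·u(1980) ⇒ δ^3 = u(619)/u(1980).
With u(x) = x: δ^3 = 619/1980 = 0.31263.
So δ = 0.31263^(1/3) ≈ 0.679.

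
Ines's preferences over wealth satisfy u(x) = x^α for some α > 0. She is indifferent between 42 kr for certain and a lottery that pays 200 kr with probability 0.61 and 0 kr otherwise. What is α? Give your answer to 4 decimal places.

α ≈ 0.3167

The lottery's expected utility is 0.61·u(200) + 0.39·u(0) = 0.61·200^α (since u(0) = 0 for α > 0).
Setting u(42) equal to that: 42^α = 0.61·200^α ⇒ (42/200)^α = 0.61.
Take logs: α = ln 0.61 / ln(42/200) ≈ 0.316725.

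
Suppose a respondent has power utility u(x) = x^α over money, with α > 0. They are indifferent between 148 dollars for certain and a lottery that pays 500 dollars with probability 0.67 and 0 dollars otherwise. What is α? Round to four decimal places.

α ≈ 0.3290

The lottery's expected utility is 0.67·u(500) + 0.33·u(0) = 0.67·500^α (since u(0) = 0 for α > 0).
Indifference: 148^α = 0.67·500^α, so (148/500)^α = 0.67.
Take logs: α = ln 0.67 / ln(148/500) ≈ 0.328962.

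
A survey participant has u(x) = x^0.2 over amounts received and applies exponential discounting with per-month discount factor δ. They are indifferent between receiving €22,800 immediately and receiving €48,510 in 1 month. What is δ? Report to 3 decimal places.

δ ≈ 0.860

Indifference means u(22800) = δ · u(48510), so δ = u(22800)/u(48510).
With u(x) = x^0.2: δ = 22800^0.2/48510^0.2 = (22800/48510)^0.2 = 0.85985.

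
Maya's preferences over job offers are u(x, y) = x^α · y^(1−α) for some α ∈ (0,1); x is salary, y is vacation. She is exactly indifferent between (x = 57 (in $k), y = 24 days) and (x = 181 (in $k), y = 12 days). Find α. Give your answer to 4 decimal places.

α ≈ 0.3750

The Cobb–Douglas utilities coincide, so 57^α·24^(1−α) = 181^α·12^(1−α).
Taking logs: α·ln 57 + (1−α)·ln 24 = α·ln 181 + (1−α)·ln 12, i.e. α·-1.1554458 = (1−α)·-0.6931472.
So α/(1−α) = (-0.6931472)/(-1.1554458) = 0.5998959, and α = 0.5998959/1.5998959 ≈ 0.3750.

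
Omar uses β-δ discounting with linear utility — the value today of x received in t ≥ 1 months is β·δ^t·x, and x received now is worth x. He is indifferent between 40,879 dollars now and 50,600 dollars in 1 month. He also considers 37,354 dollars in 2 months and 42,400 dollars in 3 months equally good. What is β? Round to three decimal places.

β ≈ 0.917

The second indifference involves only future payoffs, so β cancels: β·δ^2·37354 = β·δ^3·42400, giving δ = 37354/42400 = 0.88099.
Substituting δ into 40879 = β·δ·50600: β = 40879/(44578.123) ≈ 0.917.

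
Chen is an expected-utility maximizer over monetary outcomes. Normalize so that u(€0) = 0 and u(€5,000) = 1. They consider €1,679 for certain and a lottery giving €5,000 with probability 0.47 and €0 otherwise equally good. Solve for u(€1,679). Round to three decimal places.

By the standard-gamble method, u(€1,679) is just the indifference probability on the best outcome: 0.47.

0.470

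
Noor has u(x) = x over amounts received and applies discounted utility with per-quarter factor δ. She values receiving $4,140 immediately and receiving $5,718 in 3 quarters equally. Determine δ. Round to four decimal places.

Equating discounted utilities: u(4140) = δ^3·u(5718) ⇒ δ^3 = u(4140)/u(5718).
With u(x) = x: δ^3 = 4140/5718 = 0.72403.
Hence δ = (0.72403)^(1/3) = 0.897950.

δ ≈ 0.8979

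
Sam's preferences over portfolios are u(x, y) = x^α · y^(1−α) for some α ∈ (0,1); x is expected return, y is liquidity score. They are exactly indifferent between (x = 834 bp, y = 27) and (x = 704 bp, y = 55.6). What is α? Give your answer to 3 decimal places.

α ≈ 0.810

The Cobb–Douglas utilities coincide, so 834^α·27^(1−α) = 704^α·55.6^(1−α).
(834/704)^α = (55.6/27)^(1−α); take logs: α·ln(834/704) = (1−α)·ln(55.6/27), i.e. α·0.169455 = (1−α)·0.722346.
So α/(1−α) = (0.722346)/(0.169455) = 4.262760, and α = 4.262760/5.262760 ≈ 0.810.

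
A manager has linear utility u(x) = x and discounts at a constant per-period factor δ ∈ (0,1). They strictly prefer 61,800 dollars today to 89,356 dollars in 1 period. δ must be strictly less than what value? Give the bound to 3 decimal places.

Comparing present values: 61800 > δ·89356.
So δ < 61800/89356 = 0.69162.

δ < 0.692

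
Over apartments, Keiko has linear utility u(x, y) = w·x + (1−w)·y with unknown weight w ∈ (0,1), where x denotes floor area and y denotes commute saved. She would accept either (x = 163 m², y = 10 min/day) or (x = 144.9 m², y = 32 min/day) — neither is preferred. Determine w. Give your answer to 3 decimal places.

w = 0.549

Equating utilities: w·163 + (1−w)·10 = w·144.9 + (1−w)·32.
w·(163−144.9) = (1−w)·(32−10), i.e. w·18.1 = (1−w)·22.
The marginal rate of substitution is 22/18.1, so w = 22/(18.1+22) = 0.549.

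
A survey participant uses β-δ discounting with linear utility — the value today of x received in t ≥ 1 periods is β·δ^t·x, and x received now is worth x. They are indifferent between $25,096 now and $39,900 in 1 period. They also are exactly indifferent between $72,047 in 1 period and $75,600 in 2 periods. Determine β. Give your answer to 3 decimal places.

β ≈ 0.660

The second indifference involves only future payoffs, so β cancels: β·δ^1·72047 = β·δ^2·75600, giving δ = 72047/75600 = 0.95300.
The first indifference: 25096 = β·δ·39900, so β = 25096/(δ·39900) = 25096/(0.95300·39900) ≈ 0.660.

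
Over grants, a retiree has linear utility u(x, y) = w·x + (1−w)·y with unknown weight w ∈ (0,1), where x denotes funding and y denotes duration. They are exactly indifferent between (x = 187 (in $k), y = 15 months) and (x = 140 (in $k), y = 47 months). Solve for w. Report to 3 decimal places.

w = 0.405

Equating utilities: w·187 + (1−w)·15 = w·140 + (1−w)·47.
w·(187−140) = (1−w)·(47−15), i.e. w·47 = (1−w)·32.
So w/(1−w) = 32/47 = 0.6809, giving w = 32/(47+32) = 0.405.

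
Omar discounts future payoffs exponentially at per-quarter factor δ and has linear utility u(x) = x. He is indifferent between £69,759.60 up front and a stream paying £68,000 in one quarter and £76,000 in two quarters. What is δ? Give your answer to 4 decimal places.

δ ≈ 0.6100

The stream is worth 68000δ + 76000δ² today, so 68000δ + 76000δ² = 69759.60.
So 76000δ² + 68000δ − 69759.60 = 0.
By the quadratic formula (taking the positive root), δ = (−68000 + √25830918400.00) / 152000 ≈ 0.6100.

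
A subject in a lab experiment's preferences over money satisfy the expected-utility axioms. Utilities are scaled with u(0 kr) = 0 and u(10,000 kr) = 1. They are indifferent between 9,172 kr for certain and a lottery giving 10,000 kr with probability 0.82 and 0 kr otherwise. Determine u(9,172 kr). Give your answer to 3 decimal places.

0.820

The indifference gives u(9,172 kr) = 0.82·u(10,000 kr) + 0.18·u(0 kr) = 0.82·1 + 0.18·0 = 0.82.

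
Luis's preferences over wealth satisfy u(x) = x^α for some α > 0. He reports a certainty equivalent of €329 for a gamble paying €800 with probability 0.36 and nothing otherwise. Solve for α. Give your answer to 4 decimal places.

The lottery's expected utility is 0.36·u(800) + 0.64·u(0) = 0.36·800^α (since u(0) = 0 for α > 0).
Setting u(329) equal to that: 329^α = 0.36·800^α ⇒ (329/800)^α = 0.36.
α = ln(0.36) / ln(329/800) = -1.0216512/-0.8885540 ≈ 1.1498.

α ≈ 1.1498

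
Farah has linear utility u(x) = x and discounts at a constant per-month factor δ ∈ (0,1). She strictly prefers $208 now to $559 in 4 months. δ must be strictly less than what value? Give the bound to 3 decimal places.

δ < 0.781

Comparing present values: 208 > δ^4·559.
Dividing by 559: δ^4 < 0.37209. Both sides are positive, so the 4th root keeps the direction.
δ < 0.37209^(1/4) = 0.781.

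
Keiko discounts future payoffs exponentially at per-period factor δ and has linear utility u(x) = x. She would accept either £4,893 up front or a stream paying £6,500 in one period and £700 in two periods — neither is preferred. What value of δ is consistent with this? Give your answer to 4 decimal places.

The stream is worth 6500δ + 700δ² today, so 6500δ + 700δ² = 4893.
So 700δ² + 6500δ − 4893 = 0.
The positive root is δ = [−6500 + √(6500² + 4·700·4893)] / (2·700) = (−6500 + 7480.000)/1400 ≈ 0.7000.

δ ≈ 0.7000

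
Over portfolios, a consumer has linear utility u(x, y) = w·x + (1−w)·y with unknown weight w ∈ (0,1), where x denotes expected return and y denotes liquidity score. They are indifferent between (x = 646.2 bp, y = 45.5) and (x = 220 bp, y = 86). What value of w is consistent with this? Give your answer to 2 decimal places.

w = 0.09

Indifference: w·646.2 + (1−w)·45.5 = w·220 + (1−w)·86.
Rearranging, 426.2·w − 40.5·(1−w) = 0.
The marginal rate of substitution is 40.5/426.2, so w = 40.5/(426.2+40.5) = 0.09.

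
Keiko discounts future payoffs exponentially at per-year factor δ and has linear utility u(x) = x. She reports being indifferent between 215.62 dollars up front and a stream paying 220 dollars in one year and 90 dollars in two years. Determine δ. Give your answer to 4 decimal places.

The stream is worth 220δ + 90δ² today, so 220δ + 90δ² = 215.62.
Rearranged: 90δ² + 220δ − 215.62 = 0.
By the quadratic formula (taking the positive root), δ = (−220 + √126023.20) / 180 ≈ 0.7500.

δ ≈ 0.7500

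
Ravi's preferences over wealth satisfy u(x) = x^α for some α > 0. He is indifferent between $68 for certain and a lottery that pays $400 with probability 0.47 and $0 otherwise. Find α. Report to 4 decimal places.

α ≈ 0.4261

EU(lottery) = 0.47·400^α + 0.53·0 = 0.47·400^α.
Indifference: 68^α = 0.47·400^α, so (68/400)^α = 0.47.
α = ln(0.47) / ln(68/400) = -0.7550226/-1.7719568 ≈ 0.4261.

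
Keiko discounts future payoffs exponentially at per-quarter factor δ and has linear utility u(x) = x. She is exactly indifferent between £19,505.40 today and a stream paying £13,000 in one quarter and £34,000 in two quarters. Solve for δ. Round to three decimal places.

δ ≈ 0.590

Equating present values: 19505.40 = 13000δ + 34000δ².
That is, 34000δ² + 13000δ − 19505.40 = 0, a quadratic in δ.
δ = (−13000 + √(13000² + 4·34000·19505.40)) / (2·34000) = (−13000 + √2821734400.00) / 68000 ≈ 0.590.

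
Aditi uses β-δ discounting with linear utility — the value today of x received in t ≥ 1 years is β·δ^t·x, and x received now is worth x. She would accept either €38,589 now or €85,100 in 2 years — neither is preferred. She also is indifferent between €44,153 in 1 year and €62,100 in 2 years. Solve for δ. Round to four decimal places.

δ ≈ 0.7110

Both payoffs in the second observation are in the future, so β drops out: δ^1·44153 = δ^2·62100 ⇒ δ = 44153/62100 = 0.71100.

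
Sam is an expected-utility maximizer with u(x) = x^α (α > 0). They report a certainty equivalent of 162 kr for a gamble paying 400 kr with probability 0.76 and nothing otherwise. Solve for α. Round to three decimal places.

α ≈ 0.304

EU(lottery) = 0.76·400^α + 0.24·0 = 0.76·400^α.
Indifference: 162^α = 0.76·400^α, so (162/400)^α = 0.76.
α = ln(0.76) / ln(162/400) = -0.274437/-0.903868 ≈ 0.304.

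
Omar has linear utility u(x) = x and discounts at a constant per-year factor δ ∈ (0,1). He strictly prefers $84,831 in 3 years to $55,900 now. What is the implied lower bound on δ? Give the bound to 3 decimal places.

Comparing present values: 55900 < δ^3·84831.
So δ^3 > 55900/84831 = 0.65896; taking the cube root of both positive sides preserves the inequality.
δ > (55900/84831)^(1/3) ≈ 0.870.

δ > 0.870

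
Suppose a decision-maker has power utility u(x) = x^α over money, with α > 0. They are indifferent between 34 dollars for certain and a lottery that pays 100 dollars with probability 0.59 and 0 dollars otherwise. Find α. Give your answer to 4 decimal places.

α ≈ 0.4891

EU(lottery) = 0.59·100^α + 0.41·0 = 0.59·100^α.
Setting u(34) equal to that: 34^α = 0.59·100^α ⇒ (34/100)^α = 0.59.
α = ln(0.59) / ln(34/100) = -0.5276327/-1.0788097 ≈ 0.4891.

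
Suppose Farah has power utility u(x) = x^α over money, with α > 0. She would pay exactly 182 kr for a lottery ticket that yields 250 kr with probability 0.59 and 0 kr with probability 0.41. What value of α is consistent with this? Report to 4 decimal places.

The lottery's expected utility is 0.59·u(250) + 0.41·u(0) = 0.59·250^α (since u(0) = 0 for α > 0).
Setting u(182) equal to that: 182^α = 0.59·250^α ⇒ (182/250)^α = 0.59.
Taking logs: α·ln(182/250) = ln(0.59), so α = -0.5276327 / -0.3174542 ≈ 1.6621.

α ≈ 1.6621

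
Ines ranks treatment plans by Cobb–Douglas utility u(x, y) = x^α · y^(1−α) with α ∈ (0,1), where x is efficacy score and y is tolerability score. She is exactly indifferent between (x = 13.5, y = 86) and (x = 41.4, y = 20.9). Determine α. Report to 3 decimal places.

α ≈ 0.558

Indifference: 13.5^α · 86^(1−α) = 41.4^α · 20.9^(1−α).
Taking logs: α·ln 13.5 + (1−α)·ln 86 = α·ln 41.4 + (1−α)·ln 20.9, i.e. α·-1.120591 = (1−α)·-1.414598.
So α/(1−α) = (-1.414598)/(-1.120591) = 1.262368, and α = 1.262368/2.262368 ≈ 0.558.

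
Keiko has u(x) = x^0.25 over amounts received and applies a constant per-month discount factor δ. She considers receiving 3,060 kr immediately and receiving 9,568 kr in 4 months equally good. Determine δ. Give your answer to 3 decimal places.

Indifference means u(3060) = δ^4 · u(9568), so δ^4 = u(3060)/u(9568).
With u(x) = x^0.25: δ^4 = 3060^0.25/9568^0.25 = (3060/9568)^0.25 = 0.75201.
So δ = 0.75201^(1/4) ≈ 0.931.

δ ≈ 0.931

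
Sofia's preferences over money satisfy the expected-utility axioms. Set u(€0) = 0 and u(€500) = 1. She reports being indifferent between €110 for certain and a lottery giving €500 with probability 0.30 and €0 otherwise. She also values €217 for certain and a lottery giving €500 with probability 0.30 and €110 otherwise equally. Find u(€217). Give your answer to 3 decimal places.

0.510

The first gamble pins u(€110): it must equal 0.30·1 + 0.70·0 = 0.30.
Then u(€217) = 0.30·u(€500) + 0.70·u(€110) = 0.30·1.00 + 0.70·0.30 = 0.5100.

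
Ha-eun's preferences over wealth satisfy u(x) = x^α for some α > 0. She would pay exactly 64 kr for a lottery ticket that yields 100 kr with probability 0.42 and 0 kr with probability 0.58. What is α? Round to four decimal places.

Since u(0) = 0, the lottery's EU is 0.42·100^α.
Indifference: 64^α = 0.42·100^α, so (64/100)^α = 0.42.
Take logs: α = ln 0.42 / ln(64/100) ≈ 1.943817.

α ≈ 1.9438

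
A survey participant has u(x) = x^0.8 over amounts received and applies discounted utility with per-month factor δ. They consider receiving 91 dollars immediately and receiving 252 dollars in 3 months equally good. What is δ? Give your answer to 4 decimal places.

δ ≈ 0.7621

Equating discounted utilities: u(91) = δ^3·u(252) ⇒ δ^3 = u(91)/u(252).
With u(x) = x^0.8: δ^3 = 91^0.8/252^0.8 = (91/252)^0.8 = 0.44270.
So δ = 0.44270^(1/3) ≈ 0.7621.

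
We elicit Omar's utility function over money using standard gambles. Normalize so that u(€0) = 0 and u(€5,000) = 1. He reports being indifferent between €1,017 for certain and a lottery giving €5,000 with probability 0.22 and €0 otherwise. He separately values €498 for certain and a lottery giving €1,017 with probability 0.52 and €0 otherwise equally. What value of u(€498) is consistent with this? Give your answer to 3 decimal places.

0.114

First, u(€1,017) = 0.22·u(€5,000) + 0.78·u(€0) = 0.22.
Chaining: u(€498) = 0.52·0.22 + 0.48·0.00 = 0.1144.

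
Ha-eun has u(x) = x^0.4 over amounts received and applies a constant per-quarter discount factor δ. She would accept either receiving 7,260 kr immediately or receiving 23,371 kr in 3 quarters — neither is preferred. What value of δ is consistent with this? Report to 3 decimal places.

δ ≈ 0.856

Equating discounted utilities: u(7260) = δ^3·u(23371) ⇒ δ^3 = u(7260)/u(23371).
With u(x) = x^0.4: δ^3 = 7260^0.4/23371^0.4 = (7260/23371)^0.4 = 0.62647.
Taking the cube root: δ = 0.62647^(1/3) ≈ 0.856.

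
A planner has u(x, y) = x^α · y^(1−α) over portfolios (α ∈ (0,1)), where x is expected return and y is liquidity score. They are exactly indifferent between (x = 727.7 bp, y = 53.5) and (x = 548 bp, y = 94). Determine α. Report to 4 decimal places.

Indifference: 727.7^α · 53.5^(1−α) = 548^α · 94^(1−α).
Rearrange to (727.7/548)^α = (94/53.5)^(1−α) and take logs: α·0.2836136 = (1−α)·0.5636131.
So α/(1−α) = (0.5636131)/(0.2836136) = 1.9872570, and α = 1.9872570/2.9872570 ≈ 0.6652.

α ≈ 0.6652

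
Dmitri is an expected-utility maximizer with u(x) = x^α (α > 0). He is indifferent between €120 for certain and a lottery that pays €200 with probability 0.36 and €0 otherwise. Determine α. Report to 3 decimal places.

Since u(0) = 0, the lottery's EU is 0.36·200^α.
Indifference: 120^α = 0.36·200^α, so (120/200)^α = 0.36.
Taking logs: α·ln(120/200) = ln(0.36), so α = -1.021651 / -0.510826 ≈ 2.000.

α ≈ 2.000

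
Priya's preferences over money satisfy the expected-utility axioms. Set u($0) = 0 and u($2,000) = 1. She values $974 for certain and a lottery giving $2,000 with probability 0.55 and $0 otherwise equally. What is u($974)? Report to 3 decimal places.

By the standard-gamble method, u($974) is just the indifference probability on the best outcome: 0.55.

0.550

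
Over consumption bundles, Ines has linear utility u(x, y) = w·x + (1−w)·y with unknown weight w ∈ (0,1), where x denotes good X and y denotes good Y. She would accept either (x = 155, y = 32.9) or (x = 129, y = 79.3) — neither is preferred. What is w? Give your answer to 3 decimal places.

w = 0.641

u(155,32.9) = u(129,79.3) means w·155 + (1−w)·32.9 = w·129 + (1−w)·79.3.
w·(155−129) = (1−w)·(79.3−32.9), i.e. w·26 = (1−w)·46.4.
Hence w = 46.4/(26+46.4) = 46.4/72.4 = 0.641.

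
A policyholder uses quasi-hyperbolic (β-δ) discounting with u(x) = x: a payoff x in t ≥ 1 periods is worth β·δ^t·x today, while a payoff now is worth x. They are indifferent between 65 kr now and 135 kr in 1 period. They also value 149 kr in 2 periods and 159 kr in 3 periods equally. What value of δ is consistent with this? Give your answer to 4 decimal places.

δ ≈ 0.9371

From the later pair, β·δ^2·149 = β·δ^3·159; dividing through, δ = 149/159 = 0.93711.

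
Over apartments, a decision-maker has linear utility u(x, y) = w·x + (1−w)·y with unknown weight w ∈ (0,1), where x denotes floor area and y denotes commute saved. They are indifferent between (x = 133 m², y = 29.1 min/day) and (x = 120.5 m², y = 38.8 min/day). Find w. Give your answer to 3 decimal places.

w = 0.437

Indifference: w·133 + (1−w)·29.1 = w·120.5 + (1−w)·38.8.
w·(133−120.5) = (1−w)·(38.8−29.1), i.e. w·12.5 = (1−w)·9.7.
The marginal rate of substitution is 9.7/12.5, so w = 9.7/(12.5+9.7) = 0.437.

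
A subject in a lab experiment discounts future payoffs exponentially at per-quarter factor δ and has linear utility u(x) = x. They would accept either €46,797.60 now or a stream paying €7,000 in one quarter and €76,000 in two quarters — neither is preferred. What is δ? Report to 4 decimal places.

δ ≈ 0.7400

The stream is worth 7000δ + 76000δ² today, so 7000δ + 76000δ² = 46797.60.
That is, 76000δ² + 7000δ − 46797.60 = 0, a quadratic in δ.
The positive root is δ = [−7000 + √(7000² + 4·76000·46797.60)] / (2·76000) = (−7000 + 119480.000)/152000 ≈ 0.7400.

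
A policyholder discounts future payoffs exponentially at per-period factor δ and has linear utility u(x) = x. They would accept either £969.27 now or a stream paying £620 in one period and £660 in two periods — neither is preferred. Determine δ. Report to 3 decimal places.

Equating present values: 969.27 = 620δ + 660δ².
So 660δ² + 620δ − 969.27 = 0.
δ = (−620 + √(620² + 4·660·969.27)) / (2·660) = (−620 + √2943272.80) / 1320 ≈ 0.830.

δ ≈ 0.830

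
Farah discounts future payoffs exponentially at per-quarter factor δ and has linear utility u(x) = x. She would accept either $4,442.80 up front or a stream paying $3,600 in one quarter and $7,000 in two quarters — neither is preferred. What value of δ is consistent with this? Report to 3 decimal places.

Present value of the stream is 3600·δ + 7000·δ². Indifference gives 3600δ + 7000δ² = 4442.80.
So 7000δ² + 3600δ − 4442.80 = 0.
δ = (−3600 + √(3600² + 4·7000·4442.80)) / (2·7000) = (−3600 + √137358400.00) / 14000 ≈ 0.580.

δ ≈ 0.580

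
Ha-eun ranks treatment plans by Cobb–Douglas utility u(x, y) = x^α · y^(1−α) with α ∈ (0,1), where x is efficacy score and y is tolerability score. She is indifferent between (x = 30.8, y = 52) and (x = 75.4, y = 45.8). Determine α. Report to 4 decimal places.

Indifference: 30.8^α · 52^(1−α) = 75.4^α · 45.8^(1−α).
(30.8/75.4)^α = (45.8/52)^(1−α); take logs: α·ln(30.8/75.4) = (1−α)·ln(45.8/52), i.e. α·-0.8952926 = (1−α)·-0.1269596.
With A = -0.8952926 and B = -0.1269596: α·A = (1−α)·B, so α = B/(A+B) = -0.1269596/-1.0222522 ≈ 0.1242.

α ≈ 0.1242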